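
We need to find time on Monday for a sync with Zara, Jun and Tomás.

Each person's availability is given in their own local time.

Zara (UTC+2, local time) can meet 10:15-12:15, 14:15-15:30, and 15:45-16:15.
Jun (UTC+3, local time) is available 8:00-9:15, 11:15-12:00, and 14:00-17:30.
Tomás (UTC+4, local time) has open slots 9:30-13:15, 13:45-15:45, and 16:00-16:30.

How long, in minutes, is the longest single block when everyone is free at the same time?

Zara → UTC: 08:15–10:15, 12:15–13:30, 13:45–14:15.
Jun → UTC: 05:00–06:15, 08:15–09:00, 11:00–14:30.
Tomás → UTC: 05:30–09:15, 09:45–11:45, 12:00–12:30.
Zara ∩ Jun: 08:15–09:00, 12:15–13:30, 13:45–14:15.
Zara ∩ Jun ∩ Tomás: 08:15–09:00, 12:15–12:30.
Common window lengths: 45, 15 min; longest is 45.

45 minutes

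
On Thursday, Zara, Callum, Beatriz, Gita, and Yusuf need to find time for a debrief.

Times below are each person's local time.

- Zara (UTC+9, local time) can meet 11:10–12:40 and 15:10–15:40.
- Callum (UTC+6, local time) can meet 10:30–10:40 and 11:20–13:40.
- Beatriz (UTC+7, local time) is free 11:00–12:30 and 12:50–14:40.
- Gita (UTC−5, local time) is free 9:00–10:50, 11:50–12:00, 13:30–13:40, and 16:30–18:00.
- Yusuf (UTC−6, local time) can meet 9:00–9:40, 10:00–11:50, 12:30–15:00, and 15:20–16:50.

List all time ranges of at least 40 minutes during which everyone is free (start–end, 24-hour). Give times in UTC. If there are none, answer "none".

none

Zara → UTC: 02:10–03:40, 06:10–06:40.
Callum → UTC: 04:30–04:40, 05:20–07:40.
Beatriz → UTC: 04:00–05:30, 05:50–07:40.
Gita → UTC: 14:00–15:50, 16:50–17:00, 18:30–18:40, 21:30–23:00.
Yusuf → UTC: 15:00–15:40, 16:00–17:50, 18:30–21:00, 21:20–22:50.
Zara ∩ Callum: 06:10–06:40.
Zara ∩ Callum ∩ Beatriz: 06:10–06:40.
Zara ∩ Callum ∩ Beatriz ∩ Gita: (none).
Zara ∩ Callum ∩ Beatriz ∩ Gita ∩ Yusuf: (none).
Windows ≥ 40 min: (none).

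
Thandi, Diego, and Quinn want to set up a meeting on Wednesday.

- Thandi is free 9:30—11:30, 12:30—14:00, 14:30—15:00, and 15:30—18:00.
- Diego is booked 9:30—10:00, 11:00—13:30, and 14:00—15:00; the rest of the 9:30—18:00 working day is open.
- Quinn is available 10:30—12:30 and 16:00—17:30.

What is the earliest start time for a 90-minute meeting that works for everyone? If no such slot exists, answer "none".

Diego free within 09:30–18:00: 10:00–11:00, 13:30–14:00, 15:00–18:00.
Thandi ∩ Diego: 10:00–11:00, 13:30–14:00, 15:30–18:00.
Thandi ∩ Diego ∩ Quinn: 10:30–11:00, 16:00–17:30.
Windows ≥ 90 min: 16:00–17:30.
Earliest such window starts at 16:00.

16:00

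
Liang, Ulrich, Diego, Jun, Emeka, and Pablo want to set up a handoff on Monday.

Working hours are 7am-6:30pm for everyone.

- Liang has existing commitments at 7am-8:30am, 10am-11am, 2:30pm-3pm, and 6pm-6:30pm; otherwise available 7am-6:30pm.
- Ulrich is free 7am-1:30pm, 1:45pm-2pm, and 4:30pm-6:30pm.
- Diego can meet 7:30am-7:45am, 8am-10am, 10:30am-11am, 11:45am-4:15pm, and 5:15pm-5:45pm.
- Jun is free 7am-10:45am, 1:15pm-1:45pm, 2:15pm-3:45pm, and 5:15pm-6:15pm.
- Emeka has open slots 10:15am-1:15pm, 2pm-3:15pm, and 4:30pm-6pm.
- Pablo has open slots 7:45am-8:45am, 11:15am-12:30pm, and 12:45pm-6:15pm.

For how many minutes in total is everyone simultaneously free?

30 minutes

Liang free within 07:00–18:30: 08:30–10:00, 11:00–14:30, 15:00–18:00.
Liang ∩ Ulrich: 08:30–10:00, 11:00–13:30, 13:45–14:00, 16:30–18:00.
Liang ∩ Ulrich ∩ Diego: 08:30–10:00, 11:45–13:30, 13:45–14:00, 17:15–17:45.
Liang ∩ Ulrich ∩ Diego ∩ Jun: 08:30–10:00, 13:15–13:30, 17:15–17:45.
Liang ∩ Ulrich ∩ Diego ∩ Jun ∩ Emeka: 17:15–17:45.
Liang ∩ Ulrich ∩ Diego ∩ Jun ∩ Emeka ∩ Pablo: 17:15–17:45.
Total common minutes: 30.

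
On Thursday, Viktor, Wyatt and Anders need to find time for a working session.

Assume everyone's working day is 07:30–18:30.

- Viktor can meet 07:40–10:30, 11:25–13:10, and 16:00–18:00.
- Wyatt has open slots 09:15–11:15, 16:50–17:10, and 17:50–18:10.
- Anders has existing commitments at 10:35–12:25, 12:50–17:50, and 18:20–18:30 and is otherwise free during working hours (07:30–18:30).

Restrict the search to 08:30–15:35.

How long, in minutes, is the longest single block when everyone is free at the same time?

Anders free within 07:30–18:30: 07:30–10:35, 12:25–12:50, 17:50–18:20.
Viktor ∩ Wyatt: 09:15–10:30, 16:50–17:10, 17:50–18:00.
Viktor ∩ Wyatt ∩ Anders: 09:15–10:30, 17:50–18:00.
Restricted to 08:30–15:35: 09:15–10:30.
Single common window of 75 minutes.

75 minutes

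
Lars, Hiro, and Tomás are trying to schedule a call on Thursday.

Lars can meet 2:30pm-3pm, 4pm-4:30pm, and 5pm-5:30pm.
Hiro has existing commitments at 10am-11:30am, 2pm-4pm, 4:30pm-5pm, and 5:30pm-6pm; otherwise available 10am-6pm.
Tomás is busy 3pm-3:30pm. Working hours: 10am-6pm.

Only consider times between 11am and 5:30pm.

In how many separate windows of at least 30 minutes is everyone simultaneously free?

Hiro free within 10:00–18:00: 11:30–14:00, 16:00–16:30, 17:00–17:30.
Tomás free within 10:00–18:00: 10:00–15:00, 15:30–18:00.
Lars ∩ Hiro: 16:00–16:30, 17:00–17:30.
Lars ∩ Hiro ∩ Tomás: 16:00–16:30, 17:00–17:30.
Restricted to 11:00–17:30: 16:00–16:30, 17:00–17:30.
Windows ≥ 30 min: 16:00–16:30, 17:00–17:30.
That's 2 windows.

2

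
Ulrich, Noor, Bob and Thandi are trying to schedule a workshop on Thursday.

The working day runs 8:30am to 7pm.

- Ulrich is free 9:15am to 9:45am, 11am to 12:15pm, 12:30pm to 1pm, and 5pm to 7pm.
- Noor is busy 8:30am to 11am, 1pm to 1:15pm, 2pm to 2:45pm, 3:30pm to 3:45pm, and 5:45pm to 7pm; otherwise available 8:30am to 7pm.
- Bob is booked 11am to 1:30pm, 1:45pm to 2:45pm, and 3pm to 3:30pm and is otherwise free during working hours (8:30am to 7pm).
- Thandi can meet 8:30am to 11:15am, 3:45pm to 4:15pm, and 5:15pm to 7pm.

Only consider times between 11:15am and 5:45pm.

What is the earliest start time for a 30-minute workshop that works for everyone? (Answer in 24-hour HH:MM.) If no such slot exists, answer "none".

17:15

Noor free within 08:30–19:00: 11:00–13:00, 13:15–14:00, 14:45–15:30, 15:45–17:45.
Bob free within 08:30–19:00: 08:30–11:00, 13:30–13:45, 14:45–15:00, 15:30–19:00.
Ulrich ∩ Noor: 11:00–12:15, 12:30–13:00, 17:00–17:45.
Ulrich ∩ Noor ∩ Bob: 17:00–17:45.
Ulrich ∩ Noor ∩ Bob ∩ Thandi: 17:15–17:45.
Restricted to 11:15–17:45: 17:15–17:45.
Windows ≥ 30 min: 17:15–17:45.
Earliest such window starts at 17:15.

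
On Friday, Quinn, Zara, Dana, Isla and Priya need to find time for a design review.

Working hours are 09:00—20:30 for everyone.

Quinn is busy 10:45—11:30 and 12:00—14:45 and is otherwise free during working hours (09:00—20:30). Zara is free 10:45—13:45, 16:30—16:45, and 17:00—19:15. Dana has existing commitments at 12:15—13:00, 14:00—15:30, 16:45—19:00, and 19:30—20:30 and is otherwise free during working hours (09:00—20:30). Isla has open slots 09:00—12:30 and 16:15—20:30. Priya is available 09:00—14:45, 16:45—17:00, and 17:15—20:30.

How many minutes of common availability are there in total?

Quinn free within 09:00–20:30: 09:00–10:45, 11:30–12:00, 14:45–20:30.
Dana free within 09:00–20:30: 09:00–12:15, 13:00–14:00, 15:30–16:45, 19:00–19:30.
Quinn ∩ Zara: 11:30–12:00, 16:30–16:45, 17:00–19:15.
Quinn ∩ Zara ∩ Dana: 11:30–12:00, 16:30–16:45, 19:00–19:15.
Quinn ∩ Zara ∩ Dana ∩ Isla: 11:30–12:00, 16:30–16:45, 19:00–19:15.
Quinn ∩ Zara ∩ Dana ∩ Isla ∩ Priya: 11:30–12:00, 19:00–19:15.
Total common minutes: 30 + 15 = 45.

45 minutes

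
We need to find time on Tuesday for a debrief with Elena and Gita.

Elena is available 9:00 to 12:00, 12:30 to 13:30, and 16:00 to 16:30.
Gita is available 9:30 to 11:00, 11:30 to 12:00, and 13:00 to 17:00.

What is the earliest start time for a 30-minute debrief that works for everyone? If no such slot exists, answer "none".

09:30

Elena ∩ Gita: 09:30–11:00, 11:30–12:00, 13:00–13:30, 16:00–16:30.
Windows ≥ 30 min: 09:30–11:00, 11:30–12:00, 13:00–13:30, 16:00–16:30.
Earliest such window starts at 09:30.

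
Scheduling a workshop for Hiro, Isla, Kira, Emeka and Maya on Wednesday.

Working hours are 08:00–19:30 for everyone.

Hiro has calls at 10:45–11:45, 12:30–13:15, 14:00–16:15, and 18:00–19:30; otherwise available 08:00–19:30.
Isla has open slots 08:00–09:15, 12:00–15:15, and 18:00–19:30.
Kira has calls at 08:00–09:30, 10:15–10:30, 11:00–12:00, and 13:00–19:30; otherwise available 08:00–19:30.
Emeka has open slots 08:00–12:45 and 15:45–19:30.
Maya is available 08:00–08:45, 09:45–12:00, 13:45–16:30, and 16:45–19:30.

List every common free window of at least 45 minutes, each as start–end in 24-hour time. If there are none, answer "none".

none

Hiro free within 08:00–19:30: 08:00–10:45, 11:45–12:30, 13:15–14:00, 16:15–18:00.
Kira free within 08:00–19:30: 09:30–10:15, 10:30–11:00, 12:00–13:00.
Hiro ∩ Isla: 08:00–09:15, 12:00–12:30, 13:15–14:00.
Hiro ∩ Isla ∩ Kira: 12:00–12:30.
Hiro ∩ Isla ∩ Kira ∩ Emeka: 12:00–12:30.
Hiro ∩ Isla ∩ Kira ∩ Emeka ∩ Maya: (none).
Windows ≥ 45 min: (none).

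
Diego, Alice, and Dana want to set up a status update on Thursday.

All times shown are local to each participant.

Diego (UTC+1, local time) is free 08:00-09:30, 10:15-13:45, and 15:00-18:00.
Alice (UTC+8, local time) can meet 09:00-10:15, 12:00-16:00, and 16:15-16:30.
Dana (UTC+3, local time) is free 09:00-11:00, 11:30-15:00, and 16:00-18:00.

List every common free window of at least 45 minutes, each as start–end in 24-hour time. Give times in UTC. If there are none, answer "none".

Diego → UTC: 07:00–08:30, 09:15–12:45, 14:00–17:00.
Alice → UTC: 01:00–02:15, 04:00–08:00, 08:15–08:30.
Dana → UTC: 06:00–08:00, 08:30–12:00, 13:00–15:00.
Diego ∩ Alice: 07:00–08:00, 08:15–08:30.
Diego ∩ Alice ∩ Dana: 07:00–08:00.
Windows ≥ 45 min: 07:00–08:00.

07:00–08:00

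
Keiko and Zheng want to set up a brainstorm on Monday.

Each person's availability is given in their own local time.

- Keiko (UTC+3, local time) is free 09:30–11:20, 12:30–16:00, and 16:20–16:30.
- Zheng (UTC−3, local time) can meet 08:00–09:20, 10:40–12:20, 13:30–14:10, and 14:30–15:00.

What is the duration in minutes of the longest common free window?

Keiko → UTC: 06:30–08:20, 09:30–13:00, 13:20–13:30.
Zheng → UTC: 11:00–12:20, 13:40–15:20, 16:30–17:10, 17:30–18:00.
Keiko ∩ Zheng: 11:00–12:20.
Single common window of 80 minutes.

80 minutes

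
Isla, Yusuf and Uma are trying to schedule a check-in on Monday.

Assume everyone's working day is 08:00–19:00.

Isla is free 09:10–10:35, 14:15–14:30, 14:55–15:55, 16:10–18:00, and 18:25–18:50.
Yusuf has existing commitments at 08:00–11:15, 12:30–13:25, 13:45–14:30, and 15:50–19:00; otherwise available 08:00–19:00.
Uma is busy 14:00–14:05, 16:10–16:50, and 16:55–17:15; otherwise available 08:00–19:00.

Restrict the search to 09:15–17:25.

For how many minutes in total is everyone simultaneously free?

55 minutes

Yusuf free within 08:00–19:00: 11:15–12:30, 13:25–13:45, 14:30–15:50.
Uma free within 08:00–19:00: 08:00–14:00, 14:05–16:10, 16:50–16:55, 17:15–19:00.
Isla ∩ Yusuf: 14:55–15:50.
Isla ∩ Yusuf ∩ Uma: 14:55–15:50.
Restricted to 09:15–17:25: 14:55–15:50.
Total common minutes: 55.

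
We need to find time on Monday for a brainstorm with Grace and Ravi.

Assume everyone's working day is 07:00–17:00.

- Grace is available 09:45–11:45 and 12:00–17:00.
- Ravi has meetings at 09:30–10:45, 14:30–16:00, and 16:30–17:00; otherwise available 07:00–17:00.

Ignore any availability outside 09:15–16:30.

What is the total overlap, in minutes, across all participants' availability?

240 minutes

Ravi free within 07:00–17:00: 07:00–09:30, 10:45–14:30, 16:00–16:30.
Grace ∩ Ravi: 10:45–11:45, 12:00–14:30, 16:00–16:30.
Restricted to 09:15–16:30: 10:45–11:45, 12:00–14:30, 16:00–16:30.
Total common minutes: 60 + 150 + 30 = 240.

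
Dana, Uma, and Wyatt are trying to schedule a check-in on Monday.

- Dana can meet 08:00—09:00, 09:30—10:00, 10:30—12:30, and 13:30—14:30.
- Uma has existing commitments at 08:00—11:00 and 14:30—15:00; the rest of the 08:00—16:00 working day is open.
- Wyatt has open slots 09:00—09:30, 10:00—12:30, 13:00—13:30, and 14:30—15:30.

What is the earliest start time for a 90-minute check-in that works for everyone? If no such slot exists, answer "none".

Uma free within 08:00–16:00: 11:00–14:30, 15:00–16:00.
Dana ∩ Uma: 11:00–12:30, 13:30–14:30.
Dana ∩ Uma ∩ Wyatt: 11:00–12:30.
Windows ≥ 90 min: 11:00–12:30.
Earliest such window starts at 11:00.

11:00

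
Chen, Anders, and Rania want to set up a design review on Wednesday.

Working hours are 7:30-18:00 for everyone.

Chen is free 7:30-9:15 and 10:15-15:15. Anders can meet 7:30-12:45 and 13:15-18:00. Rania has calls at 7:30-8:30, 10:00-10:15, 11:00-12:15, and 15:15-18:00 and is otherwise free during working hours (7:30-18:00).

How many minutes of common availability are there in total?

Rania free within 07:30–18:00: 08:30–10:00, 10:15–11:00, 12:15–15:15.
Chen ∩ Anders: 07:30–09:15, 10:15–12:45, 13:15–15:15.
Chen ∩ Anders ∩ Rania: 08:30–09:15, 10:15–11:00, 12:15–12:45, 13:15–15:15.
Total common minutes: 45 + 45 + 30 + 120 = 240.

240 minutes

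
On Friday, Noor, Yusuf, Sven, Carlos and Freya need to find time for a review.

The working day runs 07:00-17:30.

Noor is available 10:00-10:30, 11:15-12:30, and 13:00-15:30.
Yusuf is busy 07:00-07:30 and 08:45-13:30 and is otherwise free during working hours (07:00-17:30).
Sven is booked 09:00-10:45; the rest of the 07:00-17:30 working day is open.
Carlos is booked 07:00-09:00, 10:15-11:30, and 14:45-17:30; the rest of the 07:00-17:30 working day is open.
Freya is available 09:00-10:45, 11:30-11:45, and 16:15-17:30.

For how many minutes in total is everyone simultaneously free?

Yusuf free within 07:00–17:30: 07:30–08:45, 13:30–17:30.
Sven free within 07:00–17:30: 07:00–09:00, 10:45–17:30.
Carlos free within 07:00–17:30: 09:00–10:15, 11:30–14:45.
Noor ∩ Yusuf: 13:30–15:30.
Noor ∩ Yusuf ∩ Sven: 13:30–15:30.
Noor ∩ Yusuf ∩ Sven ∩ Carlos: 13:30–14:45.
Noor ∩ Yusuf ∩ Sven ∩ Carlos ∩ Freya: (none).
Total common minutes: 0.

0 minutes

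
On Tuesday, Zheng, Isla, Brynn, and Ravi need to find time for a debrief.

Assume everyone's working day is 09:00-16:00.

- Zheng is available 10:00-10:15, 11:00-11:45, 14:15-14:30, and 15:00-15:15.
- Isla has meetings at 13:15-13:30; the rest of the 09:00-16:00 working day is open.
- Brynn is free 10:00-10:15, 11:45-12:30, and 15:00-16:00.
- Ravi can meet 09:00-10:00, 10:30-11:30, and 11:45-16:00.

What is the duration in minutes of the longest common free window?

Isla free within 09:00–16:00: 09:00–13:15, 13:30–16:00.
Zheng ∩ Isla: 10:00–10:15, 11:00–11:45, 14:15–14:30, 15:00–15:15.
Zheng ∩ Isla ∩ Brynn: 10:00–10:15, 15:00–15:15.
Zheng ∩ Isla ∩ Brynn ∩ Ravi: 15:00–15:15.
Single common window of 15 minutes.

15 minutes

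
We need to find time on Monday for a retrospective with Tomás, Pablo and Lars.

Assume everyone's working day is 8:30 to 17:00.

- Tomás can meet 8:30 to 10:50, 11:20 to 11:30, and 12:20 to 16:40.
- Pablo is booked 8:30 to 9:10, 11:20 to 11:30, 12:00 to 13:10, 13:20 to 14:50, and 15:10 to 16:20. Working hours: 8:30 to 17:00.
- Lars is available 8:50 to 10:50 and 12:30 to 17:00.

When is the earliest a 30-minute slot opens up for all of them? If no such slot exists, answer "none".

Pablo free within 08:30–17:00: 09:10–11:20, 11:30–12:00, 13:10–13:20, 14:50–15:10, 16:20–17:00.
Tomás ∩ Pablo: 09:10–10:50, 13:10–13:20, 14:50–15:10, 16:20–16:40.
Tomás ∩ Pablo ∩ Lars: 09:10–10:50, 13:10–13:20, 14:50–15:10, 16:20–16:40.
Windows ≥ 30 min: 09:10–10:50.
Earliest such window starts at 09:10.

09:10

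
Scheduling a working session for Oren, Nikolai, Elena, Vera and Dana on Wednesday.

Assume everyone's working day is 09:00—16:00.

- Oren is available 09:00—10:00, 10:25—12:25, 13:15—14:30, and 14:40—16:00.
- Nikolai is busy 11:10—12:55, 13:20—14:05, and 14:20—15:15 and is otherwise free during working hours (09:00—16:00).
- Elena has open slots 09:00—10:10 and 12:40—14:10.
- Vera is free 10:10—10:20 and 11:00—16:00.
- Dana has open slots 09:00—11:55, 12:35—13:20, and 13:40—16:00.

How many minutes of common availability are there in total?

Nikolai free within 09:00–16:00: 09:00–11:10, 12:55–13:20, 14:05–14:20, 15:15–16:00.
Oren ∩ Nikolai: 09:00–10:00, 10:25–11:10, 13:15–13:20, 14:05–14:20, 15:15–16:00.
Oren ∩ Nikolai ∩ Elena: 09:00–10:00, 13:15–13:20, 14:05–14:10.
Oren ∩ Nikolai ∩ Elena ∩ Vera: 13:15–13:20, 14:05–14:10.
Oren ∩ Nikolai ∩ Elena ∩ Vera ∩ Dana: 13:15–13:20, 14:05–14:10.
Total common minutes: 5 + 5 = 10.

10 minutes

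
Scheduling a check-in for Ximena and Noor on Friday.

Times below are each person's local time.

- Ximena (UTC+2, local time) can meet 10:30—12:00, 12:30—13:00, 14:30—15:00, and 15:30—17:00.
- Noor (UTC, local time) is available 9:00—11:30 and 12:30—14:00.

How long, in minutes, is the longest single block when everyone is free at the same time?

60 minutes

Ximena → UTC: 08:30–10:00, 10:30–11:00, 12:30–13:00, 13:30–15:00.
Noor → UTC: 09:00–11:30, 12:30–14:00.
Ximena ∩ Noor: 09:00–10:00, 10:30–11:00, 12:30–13:00, 13:30–14:00.
Common window lengths: 60, 30, 30, 30 min; longest is 60.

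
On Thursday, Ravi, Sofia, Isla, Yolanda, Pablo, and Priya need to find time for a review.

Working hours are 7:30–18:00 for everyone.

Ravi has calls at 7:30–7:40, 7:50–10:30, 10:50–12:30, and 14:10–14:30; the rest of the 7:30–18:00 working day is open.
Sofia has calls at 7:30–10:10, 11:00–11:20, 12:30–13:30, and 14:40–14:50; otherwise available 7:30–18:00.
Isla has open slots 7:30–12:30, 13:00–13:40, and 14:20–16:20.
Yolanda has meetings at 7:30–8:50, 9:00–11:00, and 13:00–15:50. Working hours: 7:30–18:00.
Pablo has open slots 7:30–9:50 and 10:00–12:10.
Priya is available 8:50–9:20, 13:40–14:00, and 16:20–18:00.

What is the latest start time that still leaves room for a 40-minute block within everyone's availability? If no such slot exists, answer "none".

Ravi free within 07:30–18:00: 07:40–07:50, 10:30–10:50, 12:30–14:10, 14:30–18:00.
Sofia free within 07:30–18:00: 10:10–11:00, 11:20–12:30, 13:30–14:40, 14:50–18:00.
Yolanda free within 07:30–18:00: 08:50–09:00, 11:00–13:00, 15:50–18:00.
Ravi ∩ Sofia: 10:30–10:50, 13:30–14:10, 14:30–14:40, 14:50–18:00.
Ravi ∩ Sofia ∩ Isla: 10:30–10:50, 13:30–13:40, 14:30–14:40, 14:50–16:20.
Ravi ∩ Sofia ∩ Isla ∩ Yolanda: 15:50–16:20.
Ravi ∩ Sofia ∩ Isla ∩ Yolanda ∩ Pablo: (none).
Ravi ∩ Sofia ∩ Isla ∩ Yolanda ∩ Pablo ∩ Priya: (none).
Windows ≥ 40 min: (none).

none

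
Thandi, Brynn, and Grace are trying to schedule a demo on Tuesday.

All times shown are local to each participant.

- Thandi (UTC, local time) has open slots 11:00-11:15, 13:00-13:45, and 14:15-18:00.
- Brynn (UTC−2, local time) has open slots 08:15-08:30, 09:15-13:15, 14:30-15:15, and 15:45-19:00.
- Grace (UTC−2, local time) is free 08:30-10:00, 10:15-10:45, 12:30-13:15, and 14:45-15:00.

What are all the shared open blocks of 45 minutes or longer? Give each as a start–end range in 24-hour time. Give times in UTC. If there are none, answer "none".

Thandi → UTC: 11:00–11:15, 13:00–13:45, 14:15–18:00.
Brynn → UTC: 10:15–10:30, 11:15–15:15, 16:30–17:15, 17:45–21:00.
Grace → UTC: 10:30–12:00, 12:15–12:45, 14:30–15:15, 16:45–17:00.
Thandi ∩ Brynn: 13:00–13:45, 14:15–15:15, 16:30–17:15, 17:45–18:00.
Thandi ∩ Brynn ∩ Grace: 14:30–15:15, 16:45–17:00.
Windows ≥ 45 min: 14:30–15:15.

14:30–15:15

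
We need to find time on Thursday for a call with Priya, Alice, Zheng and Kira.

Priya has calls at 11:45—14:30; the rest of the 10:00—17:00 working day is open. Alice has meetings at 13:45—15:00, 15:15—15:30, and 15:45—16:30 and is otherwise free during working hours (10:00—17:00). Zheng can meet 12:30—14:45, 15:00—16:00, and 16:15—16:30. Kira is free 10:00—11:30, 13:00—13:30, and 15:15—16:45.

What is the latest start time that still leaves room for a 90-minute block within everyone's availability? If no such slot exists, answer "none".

Priya free within 10:00–17:00: 10:00–11:45, 14:30–17:00.
Alice free within 10:00–17:00: 10:00–13:45, 15:00–15:15, 15:30–15:45, 16:30–17:00.
Priya ∩ Alice: 10:00–11:45, 15:00–15:15, 15:30–15:45, 16:30–17:00.
Priya ∩ Alice ∩ Zheng: 15:00–15:15, 15:30–15:45.
Priya ∩ Alice ∩ Zheng ∩ Kira: 15:30–15:45.
Windows ≥ 90 min: (none).

none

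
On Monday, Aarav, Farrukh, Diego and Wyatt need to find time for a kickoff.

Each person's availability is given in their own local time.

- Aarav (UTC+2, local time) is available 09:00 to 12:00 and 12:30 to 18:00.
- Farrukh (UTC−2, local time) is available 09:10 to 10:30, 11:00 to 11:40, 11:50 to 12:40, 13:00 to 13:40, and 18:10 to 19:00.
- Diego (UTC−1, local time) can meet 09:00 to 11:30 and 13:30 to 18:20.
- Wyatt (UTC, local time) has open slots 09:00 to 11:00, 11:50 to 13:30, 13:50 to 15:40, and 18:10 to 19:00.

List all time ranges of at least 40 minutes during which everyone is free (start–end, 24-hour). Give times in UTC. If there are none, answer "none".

11:50–12:30, 15:00–15:40

Aarav → UTC: 07:00–10:00, 10:30–16:00.
Farrukh → UTC: 11:10–12:30, 13:00–13:40, 13:50–14:40, 15:00–15:40, 20:10–21:00.
Diego → UTC: 10:00–12:30, 14:30–19:20.
Wyatt → UTC: 09:00–11:00, 11:50–13:30, 13:50–15:40, 18:10–19:00.
Aarav ∩ Farrukh: 11:10–12:30, 13:00–13:40, 13:50–14:40, 15:00–15:40.
Aarav ∩ Farrukh ∩ Diego: 11:10–12:30, 14:30–14:40, 15:00–15:40.
Aarav ∩ Farrukh ∩ Diego ∩ Wyatt: 11:50–12:30, 14:30–14:40, 15:00–15:40.
Windows ≥ 40 min: 11:50–12:30, 15:00–15:40.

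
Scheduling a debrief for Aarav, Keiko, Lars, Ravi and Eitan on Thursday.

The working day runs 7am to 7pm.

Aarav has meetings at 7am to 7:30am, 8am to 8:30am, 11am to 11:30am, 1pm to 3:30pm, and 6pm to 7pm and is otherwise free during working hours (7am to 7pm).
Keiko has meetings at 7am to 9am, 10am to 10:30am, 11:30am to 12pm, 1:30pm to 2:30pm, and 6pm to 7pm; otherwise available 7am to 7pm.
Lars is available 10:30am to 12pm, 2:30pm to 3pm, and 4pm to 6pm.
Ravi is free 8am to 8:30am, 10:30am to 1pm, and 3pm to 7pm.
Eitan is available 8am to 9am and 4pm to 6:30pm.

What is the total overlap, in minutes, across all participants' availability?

120 minutes

Aarav free within 07:00–19:00: 07:30–08:00, 08:30–11:00, 11:30–13:00, 15:30–18:00.
Keiko free within 07:00–19:00: 09:00–10:00, 10:30–11:30, 12:00–13:30, 14:30–18:00.
Aarav ∩ Keiko: 09:00–10:00, 10:30–11:00, 12:00–13:00, 15:30–18:00.
Aarav ∩ Keiko ∩ Lars: 10:30–11:00, 16:00–18:00.
Aarav ∩ Keiko ∩ Lars ∩ Ravi: 10:30–11:00, 16:00–18:00.
Aarav ∩ Keiko ∩ Lars ∩ Ravi ∩ Eitan: 16:00–18:00.
Total common minutes: 120.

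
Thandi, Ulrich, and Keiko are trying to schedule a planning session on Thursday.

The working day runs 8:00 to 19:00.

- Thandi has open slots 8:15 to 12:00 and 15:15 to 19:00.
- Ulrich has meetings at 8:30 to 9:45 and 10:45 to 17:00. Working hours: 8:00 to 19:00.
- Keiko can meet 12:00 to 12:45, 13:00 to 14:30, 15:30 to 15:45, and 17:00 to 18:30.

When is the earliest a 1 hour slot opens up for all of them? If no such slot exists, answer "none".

17:00

Ulrich free within 08:00–19:00: 08:00–08:30, 09:45–10:45, 17:00–19:00.
Thandi ∩ Ulrich: 08:15–08:30, 09:45–10:45, 17:00–19:00.
Thandi ∩ Ulrich ∩ Keiko: 17:00–18:30.
Windows ≥ 60 min: 17:00–18:30.
Earliest such window starts at 17:00.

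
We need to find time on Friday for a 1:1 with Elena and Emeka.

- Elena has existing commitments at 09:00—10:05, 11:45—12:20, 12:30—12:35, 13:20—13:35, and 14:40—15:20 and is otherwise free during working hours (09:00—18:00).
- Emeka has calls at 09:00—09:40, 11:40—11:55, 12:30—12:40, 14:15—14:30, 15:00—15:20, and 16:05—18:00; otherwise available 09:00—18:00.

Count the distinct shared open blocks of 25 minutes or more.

Elena free within 09:00–18:00: 10:05–11:45, 12:20–12:30, 12:35–13:20, 13:35–14:40, 15:20–18:00.
Emeka free within 09:00–18:00: 09:40–11:40, 11:55–12:30, 12:40–14:15, 14:30–15:00, 15:20–16:05.
Elena ∩ Emeka: 10:05–11:40, 12:20–12:30, 12:40–13:20, 13:35–14:15, 14:30–14:40, 15:20–16:05.
Windows ≥ 25 min: 10:05–11:40, 12:40–13:20, 13:35–14:15, 15:20–16:05.
That's 4 windows.

4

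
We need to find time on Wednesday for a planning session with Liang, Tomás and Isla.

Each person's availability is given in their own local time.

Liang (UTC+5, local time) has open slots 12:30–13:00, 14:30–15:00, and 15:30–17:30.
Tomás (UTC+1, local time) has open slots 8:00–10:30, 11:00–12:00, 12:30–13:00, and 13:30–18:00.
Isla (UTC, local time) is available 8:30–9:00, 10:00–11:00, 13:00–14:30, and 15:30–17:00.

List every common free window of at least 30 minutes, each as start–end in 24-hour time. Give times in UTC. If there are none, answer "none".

Liang → UTC: 07:30–08:00, 09:30–10:00, 10:30–12:30.
Tomás → UTC: 07:00–09:30, 10:00–11:00, 11:30–12:00, 12:30–17:00.
Isla → UTC: 08:30–09:00, 10:00–11:00, 13:00–14:30, 15:30–17:00.
Liang ∩ Tomás: 07:30–08:00, 10:30–11:00, 11:30–12:00.
Liang ∩ Tomás ∩ Isla: 10:30–11:00.
Windows ≥ 30 min: 10:30–11:00.

10:30–11:00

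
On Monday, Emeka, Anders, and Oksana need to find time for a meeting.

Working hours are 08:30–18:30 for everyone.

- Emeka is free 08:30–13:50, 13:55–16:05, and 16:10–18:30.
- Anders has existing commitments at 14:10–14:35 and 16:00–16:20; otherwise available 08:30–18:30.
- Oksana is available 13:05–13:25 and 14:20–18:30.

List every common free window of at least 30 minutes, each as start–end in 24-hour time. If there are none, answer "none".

14:35–16:00, 16:20–18:30

Anders free within 08:30–18:30: 08:30–14:10, 14:35–16:00, 16:20–18:30.
Emeka ∩ Anders: 08:30–13:50, 13:55–14:10, 14:35–16:00, 16:20–18:30.
Emeka ∩ Anders ∩ Oksana: 13:05–13:25, 14:35–16:00, 16:20–18:30.
Windows ≥ 30 min: 14:35–16:00, 16:20–18:30.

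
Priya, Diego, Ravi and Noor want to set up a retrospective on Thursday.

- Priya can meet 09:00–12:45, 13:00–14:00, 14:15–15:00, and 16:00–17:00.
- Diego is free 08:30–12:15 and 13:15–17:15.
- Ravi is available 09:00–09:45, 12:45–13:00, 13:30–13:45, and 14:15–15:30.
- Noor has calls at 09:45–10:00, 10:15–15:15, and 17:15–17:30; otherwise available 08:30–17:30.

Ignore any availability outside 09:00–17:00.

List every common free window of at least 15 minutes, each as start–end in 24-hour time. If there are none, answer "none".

Noor free within 08:30–17:30: 08:30–09:45, 10:00–10:15, 15:15–17:15.
Priya ∩ Diego: 09:00–12:15, 13:15–14:00, 14:15–15:00, 16:00–17:00.
Priya ∩ Diego ∩ Ravi: 09:00–09:45, 13:30–13:45, 14:15–15:00.
Priya ∩ Diego ∩ Ravi ∩ Noor: 09:00–09:45.
Restricted to 09:00–17:00: 09:00–09:45.
Windows ≥ 15 min: 09:00–09:45.

09:00–09:45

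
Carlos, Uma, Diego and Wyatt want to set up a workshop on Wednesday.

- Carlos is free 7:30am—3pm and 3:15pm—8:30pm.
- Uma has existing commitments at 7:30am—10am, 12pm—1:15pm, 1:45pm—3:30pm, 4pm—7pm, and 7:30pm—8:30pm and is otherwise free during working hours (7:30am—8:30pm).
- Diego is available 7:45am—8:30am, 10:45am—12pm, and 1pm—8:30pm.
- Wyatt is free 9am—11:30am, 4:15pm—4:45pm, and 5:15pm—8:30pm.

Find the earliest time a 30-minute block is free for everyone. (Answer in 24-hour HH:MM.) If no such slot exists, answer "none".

10:45

Uma free within 07:30–20:30: 10:00–12:00, 13:15–13:45, 15:30–16:00, 19:00–19:30.
Carlos ∩ Uma: 10:00–12:00, 13:15–13:45, 15:30–16:00, 19:00–19:30.
Carlos ∩ Uma ∩ Diego: 10:45–12:00, 13:15–13:45, 15:30–16:00, 19:00–19:30.
Carlos ∩ Uma ∩ Diego ∩ Wyatt: 10:45–11:30, 19:00–19:30.
Windows ≥ 30 min: 10:45–11:30, 19:00–19:30.
Earliest such window starts at 10:45.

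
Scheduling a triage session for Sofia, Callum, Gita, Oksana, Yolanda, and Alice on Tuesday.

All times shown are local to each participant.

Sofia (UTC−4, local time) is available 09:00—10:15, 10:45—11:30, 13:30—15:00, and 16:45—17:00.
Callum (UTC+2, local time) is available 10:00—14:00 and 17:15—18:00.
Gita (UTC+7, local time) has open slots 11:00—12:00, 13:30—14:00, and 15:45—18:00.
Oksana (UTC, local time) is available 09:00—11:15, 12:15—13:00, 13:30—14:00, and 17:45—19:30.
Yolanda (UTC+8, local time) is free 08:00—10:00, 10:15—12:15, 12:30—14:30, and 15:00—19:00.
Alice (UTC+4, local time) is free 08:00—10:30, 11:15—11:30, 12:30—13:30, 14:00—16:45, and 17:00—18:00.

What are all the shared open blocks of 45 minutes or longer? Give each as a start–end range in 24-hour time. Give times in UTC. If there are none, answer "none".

none

Sofia → UTC: 13:00–14:15, 14:45–15:30, 17:30–19:00, 20:45–21:00.
Callum → UTC: 08:00–12:00, 15:15–16:00.
Gita → UTC: 04:00–05:00, 06:30–07:00, 08:45–11:00.
Oksana → UTC: 09:00–11:15, 12:15–13:00, 13:30–14:00, 17:45–19:30.
Yolanda → UTC: 00:00–02:00, 02:15–04:15, 04:30–06:30, 07:00–11:00.
Alice → UTC: 04:00–06:30, 07:15–07:30, 08:30–09:30, 10:00–12:45, 13:00–14:00.
Sofia ∩ Callum: 15:15–15:30.
Sofia ∩ Callum ∩ Gita: (none).
Sofia ∩ Callum ∩ Gita ∩ Oksana: (none).
Sofia ∩ Callum ∩ Gita ∩ Oksana ∩ Yolanda: (none).
Sofia ∩ Callum ∩ Gita ∩ Oksana ∩ Yolanda ∩ Alice: (none).
Windows ≥ 45 min: (none).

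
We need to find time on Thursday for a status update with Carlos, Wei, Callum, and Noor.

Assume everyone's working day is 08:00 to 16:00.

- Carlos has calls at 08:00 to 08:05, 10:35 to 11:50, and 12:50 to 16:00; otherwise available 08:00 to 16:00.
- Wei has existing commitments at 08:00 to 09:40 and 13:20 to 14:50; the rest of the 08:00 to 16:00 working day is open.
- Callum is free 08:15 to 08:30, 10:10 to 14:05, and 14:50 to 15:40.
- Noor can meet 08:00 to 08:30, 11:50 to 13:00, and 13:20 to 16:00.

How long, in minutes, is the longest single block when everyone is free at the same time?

60 minutes

Carlos free within 08:00–16:00: 08:05–10:35, 11:50–12:50.
Wei free within 08:00–16:00: 09:40–13:20, 14:50–16:00.
Carlos ∩ Wei: 09:40–10:35, 11:50–12:50.
Carlos ∩ Wei ∩ Callum: 10:10–10:35, 11:50–12:50.
Carlos ∩ Wei ∩ Callum ∩ Noor: 11:50–12:50.
Single common window of 60 minutes.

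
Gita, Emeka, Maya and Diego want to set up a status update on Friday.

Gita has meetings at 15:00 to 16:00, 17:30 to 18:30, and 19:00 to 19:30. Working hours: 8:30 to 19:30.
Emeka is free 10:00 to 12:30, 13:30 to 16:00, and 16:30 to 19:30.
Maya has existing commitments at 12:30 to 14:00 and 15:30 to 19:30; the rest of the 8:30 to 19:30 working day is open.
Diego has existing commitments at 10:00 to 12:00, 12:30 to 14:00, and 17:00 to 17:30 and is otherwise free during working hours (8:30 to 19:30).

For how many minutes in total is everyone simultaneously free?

Gita free within 08:30–19:30: 08:30–15:00, 16:00–17:30, 18:30–19:00.
Maya free within 08:30–19:30: 08:30–12:30, 14:00–15:30.
Diego free within 08:30–19:30: 08:30–10:00, 12:00–12:30, 14:00–17:00, 17:30–19:30.
Gita ∩ Emeka: 10:00–12:30, 13:30–15:00, 16:30–17:30, 18:30–19:00.
Gita ∩ Emeka ∩ Maya: 10:00–12:30, 14:00–15:00.
Gita ∩ Emeka ∩ Maya ∩ Diego: 12:00–12:30, 14:00–15:00.
Total common minutes: 30 + 60 = 90.

90 minutes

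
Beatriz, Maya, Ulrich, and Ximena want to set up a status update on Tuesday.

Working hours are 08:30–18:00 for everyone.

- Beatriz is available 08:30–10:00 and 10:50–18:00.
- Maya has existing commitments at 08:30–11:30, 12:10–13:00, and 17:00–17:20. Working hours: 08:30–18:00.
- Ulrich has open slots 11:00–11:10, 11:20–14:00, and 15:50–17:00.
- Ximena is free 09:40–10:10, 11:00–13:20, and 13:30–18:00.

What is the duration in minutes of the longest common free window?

70 minutes

Maya free within 08:30–18:00: 11:30–12:10, 13:00–17:00, 17:20–18:00.
Beatriz ∩ Maya: 11:30–12:10, 13:00–17:00, 17:20–18:00.
Beatriz ∩ Maya ∩ Ulrich: 11:30–12:10, 13:00–14:00, 15:50–17:00.
Beatriz ∩ Maya ∩ Ulrich ∩ Ximena: 11:30–12:10, 13:00–13:20, 13:30–14:00, 15:50–17:00.
Common window lengths: 40, 20, 30, 70 min; longest is 70.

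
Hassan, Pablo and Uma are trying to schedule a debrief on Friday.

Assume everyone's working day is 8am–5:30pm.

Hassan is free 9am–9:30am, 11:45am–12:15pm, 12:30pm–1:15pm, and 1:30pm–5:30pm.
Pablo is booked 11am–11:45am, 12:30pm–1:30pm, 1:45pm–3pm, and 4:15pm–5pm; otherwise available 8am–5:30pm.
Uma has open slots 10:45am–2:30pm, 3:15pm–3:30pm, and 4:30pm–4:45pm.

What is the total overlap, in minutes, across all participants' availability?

60 minutes

Pablo free within 08:00–17:30: 08:00–11:00, 11:45–12:30, 13:30–13:45, 15:00–16:15, 17:00–17:30.
Hassan ∩ Pablo: 09:00–09:30, 11:45–12:15, 13:30–13:45, 15:00–16:15, 17:00–17:30.
Hassan ∩ Pablo ∩ Uma: 11:45–12:15, 13:30–13:45, 15:15–15:30.
Total common minutes: 30 + 15 + 15 = 60.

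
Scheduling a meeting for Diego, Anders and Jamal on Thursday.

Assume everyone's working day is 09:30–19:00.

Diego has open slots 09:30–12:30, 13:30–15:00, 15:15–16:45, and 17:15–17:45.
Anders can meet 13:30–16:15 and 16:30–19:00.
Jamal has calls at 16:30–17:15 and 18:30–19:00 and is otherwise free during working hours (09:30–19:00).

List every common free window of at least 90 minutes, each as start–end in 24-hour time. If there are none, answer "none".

Jamal free within 09:30–19:00: 09:30–16:30, 17:15–18:30.
Diego ∩ Anders: 13:30–15:00, 15:15–16:15, 16:30–16:45, 17:15–17:45.
Diego ∩ Anders ∩ Jamal: 13:30–15:00, 15:15–16:15, 17:15–17:45.
Windows ≥ 90 min: 13:30–15:00.

13:30–15:00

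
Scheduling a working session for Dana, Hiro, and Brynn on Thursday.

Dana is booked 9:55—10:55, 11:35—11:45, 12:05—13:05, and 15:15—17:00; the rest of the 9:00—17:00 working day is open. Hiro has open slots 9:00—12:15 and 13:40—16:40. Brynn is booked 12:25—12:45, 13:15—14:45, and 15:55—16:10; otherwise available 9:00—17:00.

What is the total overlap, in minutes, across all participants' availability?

145 minutes

Dana free within 09:00–17:00: 09:00–09:55, 10:55–11:35, 11:45–12:05, 13:05–15:15.
Brynn free within 09:00–17:00: 09:00–12:25, 12:45–13:15, 14:45–15:55, 16:10–17:00.
Dana ∩ Hiro: 09:00–09:55, 10:55–11:35, 11:45–12:05, 13:40–15:15.
Dana ∩ Hiro ∩ Brynn: 09:00–09:55, 10:55–11:35, 11:45–12:05, 14:45–15:15.
Total common minutes: 55 + 40 + 20 + 30 = 145.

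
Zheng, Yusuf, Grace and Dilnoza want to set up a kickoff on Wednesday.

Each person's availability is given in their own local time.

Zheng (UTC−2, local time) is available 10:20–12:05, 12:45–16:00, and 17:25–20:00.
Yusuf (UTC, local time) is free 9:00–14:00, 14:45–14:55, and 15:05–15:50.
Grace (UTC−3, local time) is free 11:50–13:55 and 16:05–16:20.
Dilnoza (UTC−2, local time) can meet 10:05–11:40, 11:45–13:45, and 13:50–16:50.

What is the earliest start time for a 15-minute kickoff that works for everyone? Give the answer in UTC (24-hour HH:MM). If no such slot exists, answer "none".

Zheng → UTC: 12:20–14:05, 14:45–18:00, 19:25–22:00.
Yusuf → UTC: 09:00–14:00, 14:45–14:55, 15:05–15:50.
Grace → UTC: 14:50–16:55, 19:05–19:20.
Dilnoza → UTC: 12:05–13:40, 13:45–15:45, 15:50–18:50.
Zheng ∩ Yusuf: 12:20–14:00, 14:45–14:55, 15:05–15:50.
Zheng ∩ Yusuf ∩ Grace: 14:50–14:55, 15:05–15:50.
Zheng ∩ Yusuf ∩ Grace ∩ Dilnoza: 14:50–14:55, 15:05–15:45.
Windows ≥ 15 min: 15:05–15:45.
Earliest such window starts at 15:05.

15:05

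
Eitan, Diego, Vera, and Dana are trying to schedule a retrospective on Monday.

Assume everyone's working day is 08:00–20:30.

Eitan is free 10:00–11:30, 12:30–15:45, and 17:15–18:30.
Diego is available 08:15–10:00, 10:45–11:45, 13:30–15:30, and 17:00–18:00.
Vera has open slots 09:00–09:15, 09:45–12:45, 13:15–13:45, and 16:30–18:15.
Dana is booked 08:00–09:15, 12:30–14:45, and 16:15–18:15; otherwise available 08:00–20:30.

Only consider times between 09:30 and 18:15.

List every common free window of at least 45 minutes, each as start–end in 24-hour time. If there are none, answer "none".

10:45–11:30

Dana free within 08:00–20:30: 09:15–12:30, 14:45–16:15, 18:15–20:30.
Eitan ∩ Diego: 10:45–11:30, 13:30–15:30, 17:15–18:00.
Eitan ∩ Diego ∩ Vera: 10:45–11:30, 13:30–13:45, 17:15–18:00.
Eitan ∩ Diego ∩ Vera ∩ Dana: 10:45–11:30.
Restricted to 09:30–18:15: 10:45–11:30.
Windows ≥ 45 min: 10:45–11:30.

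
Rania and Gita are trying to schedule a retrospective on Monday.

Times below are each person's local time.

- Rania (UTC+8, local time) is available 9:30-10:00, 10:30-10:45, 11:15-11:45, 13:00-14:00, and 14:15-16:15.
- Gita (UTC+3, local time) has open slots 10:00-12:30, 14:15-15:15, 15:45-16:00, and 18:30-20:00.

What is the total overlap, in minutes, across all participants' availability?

75 minutes

Rania → UTC: 01:30–02:00, 02:30–02:45, 03:15–03:45, 05:00–06:00, 06:15–08:15.
Gita → UTC: 07:00–09:30, 11:15–12:15, 12:45–13:00, 15:30–17:00.
Rania ∩ Gita: 07:00–08:15.
Total common minutes: 75.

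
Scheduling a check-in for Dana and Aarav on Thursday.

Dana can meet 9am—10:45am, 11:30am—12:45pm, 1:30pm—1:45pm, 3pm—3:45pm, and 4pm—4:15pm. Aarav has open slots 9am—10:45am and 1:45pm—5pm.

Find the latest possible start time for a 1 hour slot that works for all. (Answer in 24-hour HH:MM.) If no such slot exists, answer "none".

09:45

Dana ∩ Aarav: 09:00–10:45, 15:00–15:45, 16:00–16:15.
Windows ≥ 60 min: 09:00–10:45.
Latest start in the last window 09:00–10:45 is 10:45 − 60 min = 09:45.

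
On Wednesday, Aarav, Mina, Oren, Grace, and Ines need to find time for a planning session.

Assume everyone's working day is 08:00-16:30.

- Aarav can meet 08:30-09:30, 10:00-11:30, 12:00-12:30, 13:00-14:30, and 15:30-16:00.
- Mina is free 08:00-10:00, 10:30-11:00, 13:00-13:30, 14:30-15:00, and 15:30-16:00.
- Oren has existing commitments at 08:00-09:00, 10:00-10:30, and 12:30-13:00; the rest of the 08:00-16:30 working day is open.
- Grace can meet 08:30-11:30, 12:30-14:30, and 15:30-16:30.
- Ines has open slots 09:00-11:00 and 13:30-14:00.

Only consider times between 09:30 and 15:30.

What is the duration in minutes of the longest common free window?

30 minutes

Oren free within 08:00–16:30: 09:00–10:00, 10:30–12:30, 13:00–16:30.
Aarav ∩ Mina: 08:30–09:30, 10:30–11:00, 13:00–13:30, 15:30–16:00.
Aarav ∩ Mina ∩ Oren: 09:00–09:30, 10:30–11:00, 13:00–13:30, 15:30–16:00.
Aarav ∩ Mina ∩ Oren ∩ Grace: 09:00–09:30, 10:30–11:00, 13:00–13:30, 15:30–16:00.
Aarav ∩ Mina ∩ Oren ∩ Grace ∩ Ines: 09:00–09:30, 10:30–11:00.
Restricted to 09:30–15:30: 10:30–11:00.
Single common window of 30 minutes.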